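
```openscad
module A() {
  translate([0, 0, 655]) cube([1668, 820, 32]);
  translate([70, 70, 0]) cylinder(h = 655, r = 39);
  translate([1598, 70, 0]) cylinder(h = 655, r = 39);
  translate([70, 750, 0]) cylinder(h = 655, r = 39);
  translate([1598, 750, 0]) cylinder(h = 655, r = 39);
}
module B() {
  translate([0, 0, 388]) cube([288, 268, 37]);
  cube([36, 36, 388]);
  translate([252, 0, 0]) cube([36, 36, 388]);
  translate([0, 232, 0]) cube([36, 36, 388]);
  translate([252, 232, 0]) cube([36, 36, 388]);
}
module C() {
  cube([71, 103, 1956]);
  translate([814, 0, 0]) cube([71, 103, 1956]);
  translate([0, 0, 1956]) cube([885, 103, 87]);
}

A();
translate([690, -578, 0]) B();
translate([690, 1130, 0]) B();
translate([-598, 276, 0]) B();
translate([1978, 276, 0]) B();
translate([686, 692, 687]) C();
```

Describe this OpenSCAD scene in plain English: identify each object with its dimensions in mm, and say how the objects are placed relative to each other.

A is a rectangular dining table. The top is 1668×820×32 mm with its upper surface at z = 687 mm. It stands on four round legs of 78 mm diameter, each leg's bounding box inset 31 mm from the nearest pair of top edges, running from the floor to the underside of the top.

B is a four-legged stool. The seat is 288×268 mm, 37 mm thick, top at z = 425 mm. It stands on four square legs, each 36×36 mm in cross-section, from z = 0 to the seat underside, each flush with a corner of the seat.

C is a rectangular door frame: two vertical jambs of 71×103 mm section, 1956 mm tall, with a clear opening 743 mm wide between their inner faces. A header 87 mm tall and 103 mm deep lies on top of the jambs and spans the full outside width.

Four stools sit around the table at the −y, +y, −x, +x sides. The door frame is on top of the table.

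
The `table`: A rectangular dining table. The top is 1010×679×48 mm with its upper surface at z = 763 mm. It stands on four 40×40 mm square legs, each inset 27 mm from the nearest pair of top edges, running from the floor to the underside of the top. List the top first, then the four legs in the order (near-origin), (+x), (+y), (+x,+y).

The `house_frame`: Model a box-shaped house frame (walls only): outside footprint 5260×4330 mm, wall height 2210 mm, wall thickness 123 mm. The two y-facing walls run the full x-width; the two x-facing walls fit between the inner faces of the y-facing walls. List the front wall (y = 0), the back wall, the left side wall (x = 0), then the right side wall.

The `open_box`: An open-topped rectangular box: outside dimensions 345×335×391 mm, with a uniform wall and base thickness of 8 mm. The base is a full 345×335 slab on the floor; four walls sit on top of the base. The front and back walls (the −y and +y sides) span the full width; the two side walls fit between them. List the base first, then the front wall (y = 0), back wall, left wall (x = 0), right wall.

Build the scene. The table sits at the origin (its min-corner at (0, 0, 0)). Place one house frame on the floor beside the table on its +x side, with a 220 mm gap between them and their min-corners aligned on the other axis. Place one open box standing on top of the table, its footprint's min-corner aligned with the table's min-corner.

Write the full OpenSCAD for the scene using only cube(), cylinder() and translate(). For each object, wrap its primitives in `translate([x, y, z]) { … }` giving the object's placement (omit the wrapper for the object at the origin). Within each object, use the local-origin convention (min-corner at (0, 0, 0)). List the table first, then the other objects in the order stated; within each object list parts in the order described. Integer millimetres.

translate([0, 0, 715]) cube([1010, 679, 48]);
translate([27, 27, 0]) cube([40, 40, 715]);
translate([943, 27, 0]) cube([40, 40, 715]);
translate([27, 612, 0]) cube([40, 40, 715]);
translate([943, 612, 0]) cube([40, 40, 715]);
translate([1230, 0, 0]) {
  cube([5260, 123, 2210]);
  translate([0, 4207, 0]) cube([5260, 123, 2210]);
  translate([0, 123, 0]) cube([123, 4084, 2210]);
  translate([5137, 123, 0]) cube([123, 4084, 2210]);
}
translate([0, 0, 763]) {
  cube([345, 335, 8]);
  translate([0, 0, 8]) cube([345, 8, 383]);
  translate([0, 327, 8]) cube([345, 8, 383]);
  translate([0, 8, 8]) cube([8, 319, 383]);
  translate([337, 8, 8]) cube([8, 319, 383]);
}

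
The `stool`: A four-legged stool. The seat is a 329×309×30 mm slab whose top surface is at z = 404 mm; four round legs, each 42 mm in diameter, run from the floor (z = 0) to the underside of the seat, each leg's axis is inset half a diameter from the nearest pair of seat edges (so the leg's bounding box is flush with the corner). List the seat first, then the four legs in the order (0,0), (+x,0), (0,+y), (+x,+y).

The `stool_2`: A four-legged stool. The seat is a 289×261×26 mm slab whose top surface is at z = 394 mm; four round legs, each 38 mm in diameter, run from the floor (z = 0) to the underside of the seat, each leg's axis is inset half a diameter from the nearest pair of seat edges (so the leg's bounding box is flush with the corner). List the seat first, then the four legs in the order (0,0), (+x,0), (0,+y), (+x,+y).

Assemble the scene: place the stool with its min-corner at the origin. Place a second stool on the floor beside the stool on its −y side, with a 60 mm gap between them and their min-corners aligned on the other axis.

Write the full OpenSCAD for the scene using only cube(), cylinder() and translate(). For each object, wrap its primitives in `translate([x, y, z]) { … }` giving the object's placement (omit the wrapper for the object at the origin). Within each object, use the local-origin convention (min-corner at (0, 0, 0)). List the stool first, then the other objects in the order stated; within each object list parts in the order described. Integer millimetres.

translate([0, 0, 374]) cube([329, 309, 30]);
translate([21, 21, 0]) cylinder(h = 374, r = 21);
translate([308, 21, 0]) cylinder(h = 374, r = 21);
translate([21, 288, 0]) cylinder(h = 374, r = 21);
translate([308, 288, 0]) cylinder(h = 374, r = 21);
translate([0, -321, 0]) {
  translate([0, 0, 368]) cube([289, 261, 26]);
  translate([19, 19, 0]) cylinder(h = 368, r = 19);
  translate([270, 19, 0]) cylinder(h = 368, r = 19);
  translate([19, 242, 0]) cylinder(h = 368, r = 19);
  translate([270, 242, 0]) cylinder(h = 368, r = 19);
}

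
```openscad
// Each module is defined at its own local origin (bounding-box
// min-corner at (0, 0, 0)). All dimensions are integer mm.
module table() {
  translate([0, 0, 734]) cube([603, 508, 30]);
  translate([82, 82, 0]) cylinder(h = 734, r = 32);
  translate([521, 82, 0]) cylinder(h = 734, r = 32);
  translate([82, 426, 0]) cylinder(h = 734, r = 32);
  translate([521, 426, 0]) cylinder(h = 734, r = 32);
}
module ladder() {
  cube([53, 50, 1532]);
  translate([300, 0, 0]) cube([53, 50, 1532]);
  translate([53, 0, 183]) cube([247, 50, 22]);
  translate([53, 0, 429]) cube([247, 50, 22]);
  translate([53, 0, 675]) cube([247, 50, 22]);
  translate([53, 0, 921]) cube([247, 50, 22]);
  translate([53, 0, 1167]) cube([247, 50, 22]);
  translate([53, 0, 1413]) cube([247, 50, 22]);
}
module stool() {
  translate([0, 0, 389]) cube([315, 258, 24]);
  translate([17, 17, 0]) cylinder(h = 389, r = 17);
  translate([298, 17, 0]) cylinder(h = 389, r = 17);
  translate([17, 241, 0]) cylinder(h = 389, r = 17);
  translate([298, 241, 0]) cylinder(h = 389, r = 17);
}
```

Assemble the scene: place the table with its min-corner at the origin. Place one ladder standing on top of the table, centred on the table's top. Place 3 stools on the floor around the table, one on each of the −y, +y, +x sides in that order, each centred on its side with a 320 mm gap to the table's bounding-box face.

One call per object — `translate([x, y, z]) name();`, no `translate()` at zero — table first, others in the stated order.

table();
translate([125, 229, 764]) ladder();
translate([144, -578, 0]) stool();
translate([144, 828, 0]) stool();
translate([923, 125, 0]) stool();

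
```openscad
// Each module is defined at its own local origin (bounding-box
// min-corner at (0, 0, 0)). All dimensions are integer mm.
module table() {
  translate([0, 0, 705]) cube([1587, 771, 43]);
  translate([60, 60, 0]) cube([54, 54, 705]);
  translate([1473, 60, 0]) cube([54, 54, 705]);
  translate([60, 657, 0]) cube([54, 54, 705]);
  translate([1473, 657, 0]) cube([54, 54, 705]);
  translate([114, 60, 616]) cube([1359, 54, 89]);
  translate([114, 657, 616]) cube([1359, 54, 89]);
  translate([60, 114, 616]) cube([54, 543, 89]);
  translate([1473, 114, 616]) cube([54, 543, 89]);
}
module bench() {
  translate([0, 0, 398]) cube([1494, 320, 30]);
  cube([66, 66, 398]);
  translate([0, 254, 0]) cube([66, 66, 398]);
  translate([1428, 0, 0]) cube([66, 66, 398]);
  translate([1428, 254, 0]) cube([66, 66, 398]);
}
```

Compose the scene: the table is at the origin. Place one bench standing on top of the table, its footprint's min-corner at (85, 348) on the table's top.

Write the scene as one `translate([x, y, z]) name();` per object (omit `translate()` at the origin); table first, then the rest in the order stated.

table();
translate([85, 348, 748]) bench();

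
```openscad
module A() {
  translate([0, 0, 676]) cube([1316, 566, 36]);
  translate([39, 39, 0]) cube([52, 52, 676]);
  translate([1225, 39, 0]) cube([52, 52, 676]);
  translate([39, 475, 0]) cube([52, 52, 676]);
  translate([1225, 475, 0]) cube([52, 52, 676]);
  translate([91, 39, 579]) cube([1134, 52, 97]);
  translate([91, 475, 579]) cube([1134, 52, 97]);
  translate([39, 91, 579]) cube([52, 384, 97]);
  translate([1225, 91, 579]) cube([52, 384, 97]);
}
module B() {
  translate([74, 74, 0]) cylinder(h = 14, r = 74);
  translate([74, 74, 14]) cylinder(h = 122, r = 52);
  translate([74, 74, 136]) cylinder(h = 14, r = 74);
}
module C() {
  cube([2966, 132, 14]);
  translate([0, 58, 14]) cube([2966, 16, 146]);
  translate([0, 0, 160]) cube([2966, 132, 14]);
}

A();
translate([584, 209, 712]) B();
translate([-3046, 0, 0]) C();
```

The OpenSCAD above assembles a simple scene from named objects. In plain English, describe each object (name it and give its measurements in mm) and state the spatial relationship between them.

A is a table with a 1316×566 mm rectangular top, 36 mm thick, top surface at z = 712 mm, supported by four 52×52 mm square legs, each inset 39 mm from the nearest pair of top edges, running from the floor. Four apron rails, 52 mm thick and 97 mm tall, run between adjacent legs with their top edges flush with the underside of the top and their outer faces flush with the legs' outer faces.

B is a spool: two coaxial disc flanges of radius 74 mm and thickness 14 mm, joined by a core cylinder of radius 52 mm and height 122 mm. The lower flange rests on z = 0 and the three cylinders share a vertical axis.

C is an I-beam lying along x, 2966 mm long. Overall section height 174 mm. Two flanges 132 mm wide (y) and 14 mm thick, one on the floor and one at the top; a web 16 mm thick runs between them, centred on the flange width.

The spool is on top of the table, centred. The I-beam is on the floor beside the table on its −x side.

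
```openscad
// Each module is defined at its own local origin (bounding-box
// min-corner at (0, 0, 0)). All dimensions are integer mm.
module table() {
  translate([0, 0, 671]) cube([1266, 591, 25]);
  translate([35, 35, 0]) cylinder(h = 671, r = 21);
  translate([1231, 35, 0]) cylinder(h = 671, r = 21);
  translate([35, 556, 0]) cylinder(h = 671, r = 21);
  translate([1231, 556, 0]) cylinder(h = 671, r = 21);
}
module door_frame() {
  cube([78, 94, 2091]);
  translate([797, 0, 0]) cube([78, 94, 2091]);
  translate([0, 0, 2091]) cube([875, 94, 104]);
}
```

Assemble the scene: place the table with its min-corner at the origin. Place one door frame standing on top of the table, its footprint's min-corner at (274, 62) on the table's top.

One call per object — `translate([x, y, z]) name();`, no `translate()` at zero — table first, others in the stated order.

table();
translate([274, 62, 696]) door_frame();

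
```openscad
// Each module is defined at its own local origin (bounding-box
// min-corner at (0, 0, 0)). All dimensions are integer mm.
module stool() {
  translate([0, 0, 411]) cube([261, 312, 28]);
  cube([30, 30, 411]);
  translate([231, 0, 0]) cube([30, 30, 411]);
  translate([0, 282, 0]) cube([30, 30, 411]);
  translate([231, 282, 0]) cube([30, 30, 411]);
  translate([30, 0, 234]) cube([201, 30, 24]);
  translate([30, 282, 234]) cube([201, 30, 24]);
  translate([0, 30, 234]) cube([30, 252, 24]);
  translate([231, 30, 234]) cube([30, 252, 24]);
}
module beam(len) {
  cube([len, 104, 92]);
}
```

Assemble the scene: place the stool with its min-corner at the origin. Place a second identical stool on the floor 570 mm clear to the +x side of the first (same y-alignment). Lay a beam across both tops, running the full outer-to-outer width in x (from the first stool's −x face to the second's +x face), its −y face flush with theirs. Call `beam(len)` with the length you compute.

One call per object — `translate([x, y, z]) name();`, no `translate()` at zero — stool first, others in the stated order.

stool();
translate([831, 0, 0]) stool();
translate([0, 0, 439]) beam(1092);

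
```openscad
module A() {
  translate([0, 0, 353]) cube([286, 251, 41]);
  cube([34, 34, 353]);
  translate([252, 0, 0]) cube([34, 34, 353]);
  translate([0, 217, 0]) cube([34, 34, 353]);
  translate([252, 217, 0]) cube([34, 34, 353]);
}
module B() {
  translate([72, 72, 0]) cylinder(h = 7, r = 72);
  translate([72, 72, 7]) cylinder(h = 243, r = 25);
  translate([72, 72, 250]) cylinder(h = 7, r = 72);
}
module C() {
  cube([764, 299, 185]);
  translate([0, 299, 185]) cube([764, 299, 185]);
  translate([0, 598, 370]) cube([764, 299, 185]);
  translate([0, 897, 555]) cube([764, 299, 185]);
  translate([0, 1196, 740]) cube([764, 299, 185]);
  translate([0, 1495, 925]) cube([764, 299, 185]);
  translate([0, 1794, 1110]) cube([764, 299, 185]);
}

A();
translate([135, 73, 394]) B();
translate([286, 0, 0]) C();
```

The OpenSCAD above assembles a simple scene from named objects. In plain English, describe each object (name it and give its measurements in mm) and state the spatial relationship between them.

A is a simple wooden stool: a rectangular seat 286 mm (x) by 251 mm (y), 41 mm thick, top face at z = 394 mm, on four square legs, each 34×34 mm in cross-section. The legs rest on z = 0, each flush with a corner of the seat.

B is a spool: two coaxial disc flanges of radius 72 mm and thickness 7 mm, joined by a core cylinder of radius 25 mm and height 243 mm. The lower flange rests on z = 0 and the three cylinders share a vertical axis.

C is a straight staircase of 7 solid steps. Each step is 764 mm wide (x), 299 mm deep (y, the going) and 185 mm tall (the rise). The first step rests on the floor; each subsequent step sits one going further in +y and one rise higher in +z, directly behind and above the previous step with no overlap.

The spool is on top of the stool. The staircase is against the stool's +x side, with their −y faces flush.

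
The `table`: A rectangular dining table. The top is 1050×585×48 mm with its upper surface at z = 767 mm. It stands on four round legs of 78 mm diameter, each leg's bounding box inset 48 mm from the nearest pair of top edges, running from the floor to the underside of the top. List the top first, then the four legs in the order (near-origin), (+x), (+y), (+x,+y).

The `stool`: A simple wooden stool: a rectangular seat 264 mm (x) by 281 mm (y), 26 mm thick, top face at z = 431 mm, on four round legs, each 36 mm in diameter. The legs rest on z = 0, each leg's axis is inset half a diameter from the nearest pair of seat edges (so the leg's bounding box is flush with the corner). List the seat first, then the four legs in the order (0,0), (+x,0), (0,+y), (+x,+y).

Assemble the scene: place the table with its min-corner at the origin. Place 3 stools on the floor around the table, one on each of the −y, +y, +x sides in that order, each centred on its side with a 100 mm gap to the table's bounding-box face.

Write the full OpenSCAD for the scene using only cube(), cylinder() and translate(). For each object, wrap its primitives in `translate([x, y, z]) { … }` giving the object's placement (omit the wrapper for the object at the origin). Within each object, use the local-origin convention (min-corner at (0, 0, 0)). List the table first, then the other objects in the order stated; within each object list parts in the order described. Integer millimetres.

translate([0, 0, 719]) cube([1050, 585, 48]);
translate([87, 87, 0]) cylinder(h = 719, r = 39);
translate([963, 87, 0]) cylinder(h = 719, r = 39);
translate([87, 498, 0]) cylinder(h = 719, r = 39);
translate([963, 498, 0]) cylinder(h = 719, r = 39);
translate([393, -381, 0]) {
  translate([0, 0, 405]) cube([264, 281, 26]);
  translate([18, 18, 0]) cylinder(h = 405, r = 18);
  translate([246, 18, 0]) cylinder(h = 405, r = 18);
  translate([18, 263, 0]) cylinder(h = 405, r = 18);
  translate([246, 263, 0]) cylinder(h = 405, r = 18);
}
translate([393, 685, 0]) {
  translate([0, 0, 405]) cube([264, 281, 26]);
  translate([18, 18, 0]) cylinder(h = 405, r = 18);
  translate([246, 18, 0]) cylinder(h = 405, r = 18);
  translate([18, 263, 0]) cylinder(h = 405, r = 18);
  translate([246, 263, 0]) cylinder(h = 405, r = 18);
}
translate([1150, 152, 0]) {
  translate([0, 0, 405]) cube([264, 281, 26]);
  translate([18, 18, 0]) cylinder(h = 405, r = 18);
  translate([246, 18, 0]) cylinder(h = 405, r = 18);
  translate([18, 263, 0]) cylinder(h = 405, r = 18);
  translate([246, 263, 0]) cylinder(h = 405, r = 18);
}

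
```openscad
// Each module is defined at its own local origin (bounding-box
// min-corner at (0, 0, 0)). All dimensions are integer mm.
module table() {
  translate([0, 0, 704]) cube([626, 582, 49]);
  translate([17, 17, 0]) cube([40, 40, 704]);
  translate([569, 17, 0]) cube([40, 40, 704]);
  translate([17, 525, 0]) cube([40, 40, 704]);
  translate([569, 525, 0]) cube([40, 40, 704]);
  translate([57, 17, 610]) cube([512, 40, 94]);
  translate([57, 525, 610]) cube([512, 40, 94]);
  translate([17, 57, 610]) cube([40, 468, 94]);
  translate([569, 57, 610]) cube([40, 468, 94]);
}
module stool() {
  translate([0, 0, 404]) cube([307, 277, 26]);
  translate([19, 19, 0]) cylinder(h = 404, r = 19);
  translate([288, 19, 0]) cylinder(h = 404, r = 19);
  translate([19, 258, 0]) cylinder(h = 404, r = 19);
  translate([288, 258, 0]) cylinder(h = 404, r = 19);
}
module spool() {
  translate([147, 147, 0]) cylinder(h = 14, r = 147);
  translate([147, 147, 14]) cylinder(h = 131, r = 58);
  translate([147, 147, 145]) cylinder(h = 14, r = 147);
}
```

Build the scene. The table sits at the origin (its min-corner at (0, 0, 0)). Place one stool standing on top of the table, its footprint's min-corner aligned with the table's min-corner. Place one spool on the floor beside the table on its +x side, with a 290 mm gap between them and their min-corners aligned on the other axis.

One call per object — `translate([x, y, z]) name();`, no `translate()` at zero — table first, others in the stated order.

table();
translate([0, 0, 753]) stool();
translate([916, 0, 0]) spool();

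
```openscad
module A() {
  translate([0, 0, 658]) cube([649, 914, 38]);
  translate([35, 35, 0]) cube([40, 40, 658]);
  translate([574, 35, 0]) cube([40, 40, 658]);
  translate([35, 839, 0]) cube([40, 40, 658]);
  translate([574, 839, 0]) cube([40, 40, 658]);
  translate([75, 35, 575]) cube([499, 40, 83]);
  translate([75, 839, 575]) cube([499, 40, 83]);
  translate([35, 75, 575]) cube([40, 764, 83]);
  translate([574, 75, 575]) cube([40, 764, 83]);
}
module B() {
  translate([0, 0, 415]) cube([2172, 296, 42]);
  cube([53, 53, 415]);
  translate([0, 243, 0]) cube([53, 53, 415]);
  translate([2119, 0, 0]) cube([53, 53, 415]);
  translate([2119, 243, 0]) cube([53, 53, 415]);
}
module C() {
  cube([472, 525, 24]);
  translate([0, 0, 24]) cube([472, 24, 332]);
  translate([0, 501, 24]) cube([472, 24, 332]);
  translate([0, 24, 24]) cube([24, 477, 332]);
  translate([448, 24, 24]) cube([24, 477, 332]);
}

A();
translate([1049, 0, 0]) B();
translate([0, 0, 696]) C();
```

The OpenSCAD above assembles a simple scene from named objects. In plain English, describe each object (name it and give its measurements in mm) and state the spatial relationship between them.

A is a table: top 649 mm (x) × 914 mm (y), 38 mm thick, upper face at z = 696 mm, on four 40×40 mm square legs, each inset 35 mm from the nearest pair of top edges, running from z = 0 to the bottom of the top. Four apron rails, 40 mm thick and 83 mm tall, run between adjacent legs with their top edges flush with the underside of the top and their outer faces flush with the legs' outer faces.

B is a bench: a 2172×296 mm seat slab, 42 mm thick, top at z = 457 mm, on four 53×53 mm square legs flush with the seat corners and standing on z = 0.

C is an open-topped rectangular box: outside dimensions 472×525×356 mm, with a uniform wall and base thickness of 24 mm. The base is a full 472×525 slab on the floor; four walls sit on top of the base. The front and back walls (the −y and +y sides) span the full width; the two side walls fit between them.

The bench is on the floor beside the table on its +x side. The open box is on top of the table.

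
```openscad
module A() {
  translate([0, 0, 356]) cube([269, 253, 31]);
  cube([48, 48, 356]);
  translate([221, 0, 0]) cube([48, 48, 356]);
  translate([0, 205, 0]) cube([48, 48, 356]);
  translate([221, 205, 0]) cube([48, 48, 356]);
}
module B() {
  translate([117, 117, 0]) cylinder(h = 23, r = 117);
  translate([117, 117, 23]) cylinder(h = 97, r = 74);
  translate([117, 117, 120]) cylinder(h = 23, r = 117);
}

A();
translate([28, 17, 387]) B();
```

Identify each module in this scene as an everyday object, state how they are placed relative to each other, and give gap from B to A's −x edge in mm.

The spool's min-x is at 28; the stool's min-x is 0; gap = 28 mm.

A is a stool. B is a spool. The spool is on top of the stool. The gap from the spool to the stool's −x edge is 28 mm.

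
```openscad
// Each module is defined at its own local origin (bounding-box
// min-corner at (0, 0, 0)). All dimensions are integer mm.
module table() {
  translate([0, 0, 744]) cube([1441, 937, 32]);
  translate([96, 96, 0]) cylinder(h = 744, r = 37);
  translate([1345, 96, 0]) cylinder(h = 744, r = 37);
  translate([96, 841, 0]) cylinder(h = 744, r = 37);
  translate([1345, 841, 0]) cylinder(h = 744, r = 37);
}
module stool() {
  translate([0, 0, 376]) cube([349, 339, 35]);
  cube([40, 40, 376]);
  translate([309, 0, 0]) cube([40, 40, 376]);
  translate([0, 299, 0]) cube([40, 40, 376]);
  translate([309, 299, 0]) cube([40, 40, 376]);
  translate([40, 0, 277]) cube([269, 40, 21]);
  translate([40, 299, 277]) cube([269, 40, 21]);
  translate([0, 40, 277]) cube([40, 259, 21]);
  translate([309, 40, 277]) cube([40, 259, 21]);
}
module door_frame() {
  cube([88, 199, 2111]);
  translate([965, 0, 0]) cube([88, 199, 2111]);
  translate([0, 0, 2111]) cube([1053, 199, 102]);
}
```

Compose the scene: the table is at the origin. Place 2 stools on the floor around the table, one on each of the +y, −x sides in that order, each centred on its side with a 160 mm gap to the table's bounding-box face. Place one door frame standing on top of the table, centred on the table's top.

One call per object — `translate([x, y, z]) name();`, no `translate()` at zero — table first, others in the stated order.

table();
translate([546, 1097, 0]) stool();
translate([-509, 299, 0]) stool();
translate([194, 369, 776]) door_frame();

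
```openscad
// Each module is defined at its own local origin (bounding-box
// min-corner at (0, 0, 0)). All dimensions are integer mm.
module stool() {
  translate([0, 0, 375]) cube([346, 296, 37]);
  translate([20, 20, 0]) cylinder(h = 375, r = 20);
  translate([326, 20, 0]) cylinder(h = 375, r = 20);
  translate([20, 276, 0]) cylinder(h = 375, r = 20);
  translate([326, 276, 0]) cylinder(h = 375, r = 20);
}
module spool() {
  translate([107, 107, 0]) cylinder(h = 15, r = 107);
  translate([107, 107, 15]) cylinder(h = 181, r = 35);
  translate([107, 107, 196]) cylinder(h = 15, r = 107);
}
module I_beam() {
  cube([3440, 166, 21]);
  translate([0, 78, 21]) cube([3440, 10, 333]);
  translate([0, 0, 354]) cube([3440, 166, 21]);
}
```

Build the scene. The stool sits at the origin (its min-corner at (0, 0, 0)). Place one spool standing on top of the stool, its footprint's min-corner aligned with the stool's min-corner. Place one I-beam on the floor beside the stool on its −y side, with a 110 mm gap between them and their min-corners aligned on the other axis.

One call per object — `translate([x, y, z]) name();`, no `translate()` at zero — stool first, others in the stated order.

stool();
translate([0, 0, 412]) spool();
translate([0, -276, 0]) I_beam();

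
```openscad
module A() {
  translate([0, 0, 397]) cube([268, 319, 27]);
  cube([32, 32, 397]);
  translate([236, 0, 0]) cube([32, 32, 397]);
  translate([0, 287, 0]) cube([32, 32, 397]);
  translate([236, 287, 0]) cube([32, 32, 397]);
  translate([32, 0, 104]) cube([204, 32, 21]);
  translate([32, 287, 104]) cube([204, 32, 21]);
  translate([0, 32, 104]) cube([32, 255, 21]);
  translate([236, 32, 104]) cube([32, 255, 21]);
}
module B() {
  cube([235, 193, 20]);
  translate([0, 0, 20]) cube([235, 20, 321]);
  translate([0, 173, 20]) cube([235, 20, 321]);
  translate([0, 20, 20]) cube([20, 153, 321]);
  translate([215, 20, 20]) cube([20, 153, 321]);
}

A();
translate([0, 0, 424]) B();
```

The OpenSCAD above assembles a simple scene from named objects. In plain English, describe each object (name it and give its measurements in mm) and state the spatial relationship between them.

A is a simple wooden stool: a rectangular seat 268 mm (x) by 319 mm (y), 27 mm thick, top face at z = 424 mm, on four square legs, each 32×32 mm in cross-section. The legs rest on z = 0, each flush with a corner of the seat. Four stretchers, 32 mm wide and 21 mm tall, connect adjacent legs with their undersides at z = 104 mm, each running between the inner faces of the legs it joins and aligned with the legs' outer faces on the other axis.

B is an open-topped rectangular box: outside dimensions 235×193×341 mm, with a uniform wall and base thickness of 20 mm. The base is a full 235×193 slab on the floor; four walls sit on top of the base. The front and back walls (the −y and +y sides) span the full width; the two side walls fit between them.

The open box is on top of the stool.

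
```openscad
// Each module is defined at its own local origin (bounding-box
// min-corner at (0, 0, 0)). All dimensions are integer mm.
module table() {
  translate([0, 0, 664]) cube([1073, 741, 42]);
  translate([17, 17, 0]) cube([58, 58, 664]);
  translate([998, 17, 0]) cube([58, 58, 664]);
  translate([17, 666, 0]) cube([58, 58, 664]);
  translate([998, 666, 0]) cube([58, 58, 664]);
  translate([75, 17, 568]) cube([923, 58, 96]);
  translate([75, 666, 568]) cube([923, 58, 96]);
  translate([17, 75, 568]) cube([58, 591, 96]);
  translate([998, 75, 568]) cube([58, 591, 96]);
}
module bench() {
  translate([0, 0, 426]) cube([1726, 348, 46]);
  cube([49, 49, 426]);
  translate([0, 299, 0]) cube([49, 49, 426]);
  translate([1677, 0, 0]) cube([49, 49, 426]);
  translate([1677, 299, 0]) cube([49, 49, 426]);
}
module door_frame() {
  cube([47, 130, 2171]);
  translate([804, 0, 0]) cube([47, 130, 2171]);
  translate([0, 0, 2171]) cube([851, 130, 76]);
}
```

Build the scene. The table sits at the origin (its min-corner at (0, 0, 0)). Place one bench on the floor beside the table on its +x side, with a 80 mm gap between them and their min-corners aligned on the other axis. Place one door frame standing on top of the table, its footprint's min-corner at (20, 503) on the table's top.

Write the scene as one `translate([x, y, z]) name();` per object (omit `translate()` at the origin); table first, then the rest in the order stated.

table();
translate([1153, 0, 0]) bench();
translate([20, 503, 706]) door_frame();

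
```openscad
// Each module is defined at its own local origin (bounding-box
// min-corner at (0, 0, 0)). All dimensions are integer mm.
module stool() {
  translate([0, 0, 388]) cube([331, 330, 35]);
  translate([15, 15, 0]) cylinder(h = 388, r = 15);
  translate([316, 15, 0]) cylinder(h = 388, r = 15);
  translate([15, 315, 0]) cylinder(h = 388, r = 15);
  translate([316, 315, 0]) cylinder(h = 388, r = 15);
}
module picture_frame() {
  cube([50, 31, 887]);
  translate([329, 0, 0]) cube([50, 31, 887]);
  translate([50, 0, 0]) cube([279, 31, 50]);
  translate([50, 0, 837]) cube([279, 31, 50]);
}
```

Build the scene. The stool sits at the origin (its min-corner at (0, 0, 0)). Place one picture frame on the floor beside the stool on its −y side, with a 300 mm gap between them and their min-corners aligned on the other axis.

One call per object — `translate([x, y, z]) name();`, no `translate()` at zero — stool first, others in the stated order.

stool();
translate([0, -331, 0]) picture_frame();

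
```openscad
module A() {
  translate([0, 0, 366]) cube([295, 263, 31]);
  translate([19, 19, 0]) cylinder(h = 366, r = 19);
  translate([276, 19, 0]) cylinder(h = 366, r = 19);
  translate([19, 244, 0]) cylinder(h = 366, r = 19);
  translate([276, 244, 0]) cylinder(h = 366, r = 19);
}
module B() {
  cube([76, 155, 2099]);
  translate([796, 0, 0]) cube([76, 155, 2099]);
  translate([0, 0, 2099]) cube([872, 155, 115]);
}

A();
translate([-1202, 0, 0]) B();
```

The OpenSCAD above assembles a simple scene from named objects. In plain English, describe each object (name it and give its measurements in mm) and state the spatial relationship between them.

A is a four-legged stool. The seat is a 295×263×31 mm slab whose top surface is at z = 397 mm; four round legs, each 38 mm in diameter, run from the floor (z = 0) to the underside of the seat, each leg's axis is inset half a diameter from the nearest pair of seat edges (so the leg's bounding box is flush with the corner).

B is a door frame. The clear opening is 720 mm wide and 2099 mm high. Two 76 mm wide jambs, 155 mm deep, stand either side of the opening from the floor to the top of the opening. A 115 mm thick head sits across the top of both jambs, spanning the full outside width of the frame.

The door frame is on the floor beside the stool on its −x side.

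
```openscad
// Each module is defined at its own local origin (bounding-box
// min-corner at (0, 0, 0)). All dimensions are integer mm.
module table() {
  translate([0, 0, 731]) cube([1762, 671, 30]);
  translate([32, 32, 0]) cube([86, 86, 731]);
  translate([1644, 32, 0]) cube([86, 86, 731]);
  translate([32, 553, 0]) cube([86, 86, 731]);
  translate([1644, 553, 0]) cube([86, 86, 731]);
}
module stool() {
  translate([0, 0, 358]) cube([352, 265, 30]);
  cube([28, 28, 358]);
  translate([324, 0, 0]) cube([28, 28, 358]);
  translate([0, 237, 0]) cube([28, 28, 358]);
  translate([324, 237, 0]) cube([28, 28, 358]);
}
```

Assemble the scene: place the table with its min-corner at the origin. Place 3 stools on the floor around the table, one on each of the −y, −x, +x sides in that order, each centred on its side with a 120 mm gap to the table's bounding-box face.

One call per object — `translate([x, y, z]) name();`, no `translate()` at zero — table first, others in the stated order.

table();
translate([705, -385, 0]) stool();
translate([-472, 203, 0]) stool();
translate([1882, 203, 0]) stool();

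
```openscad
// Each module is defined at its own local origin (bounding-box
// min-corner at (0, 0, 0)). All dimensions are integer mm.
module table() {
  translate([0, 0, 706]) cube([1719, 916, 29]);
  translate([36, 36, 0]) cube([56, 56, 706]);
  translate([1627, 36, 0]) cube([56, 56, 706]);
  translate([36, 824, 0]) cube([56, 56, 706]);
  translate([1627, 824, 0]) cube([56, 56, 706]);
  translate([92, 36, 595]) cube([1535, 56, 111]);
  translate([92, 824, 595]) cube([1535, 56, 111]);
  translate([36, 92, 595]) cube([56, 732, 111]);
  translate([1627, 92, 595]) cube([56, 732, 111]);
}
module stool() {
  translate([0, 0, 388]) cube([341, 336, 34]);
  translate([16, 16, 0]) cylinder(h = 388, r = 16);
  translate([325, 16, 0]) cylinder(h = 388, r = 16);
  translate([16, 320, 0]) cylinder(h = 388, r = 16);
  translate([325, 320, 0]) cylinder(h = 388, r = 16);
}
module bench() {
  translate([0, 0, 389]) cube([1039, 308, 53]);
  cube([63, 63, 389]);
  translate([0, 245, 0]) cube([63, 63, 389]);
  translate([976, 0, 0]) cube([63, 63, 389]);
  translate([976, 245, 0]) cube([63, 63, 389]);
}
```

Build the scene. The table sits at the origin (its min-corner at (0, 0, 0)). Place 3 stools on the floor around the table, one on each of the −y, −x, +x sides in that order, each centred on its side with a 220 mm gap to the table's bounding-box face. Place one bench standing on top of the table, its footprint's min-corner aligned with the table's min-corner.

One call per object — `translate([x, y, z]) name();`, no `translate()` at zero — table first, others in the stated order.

table();
translate([689, -556, 0]) stool();
translate([-561, 290, 0]) stool();
translate([1939, 290, 0]) stool();
translate([0, 0, 735]) bench();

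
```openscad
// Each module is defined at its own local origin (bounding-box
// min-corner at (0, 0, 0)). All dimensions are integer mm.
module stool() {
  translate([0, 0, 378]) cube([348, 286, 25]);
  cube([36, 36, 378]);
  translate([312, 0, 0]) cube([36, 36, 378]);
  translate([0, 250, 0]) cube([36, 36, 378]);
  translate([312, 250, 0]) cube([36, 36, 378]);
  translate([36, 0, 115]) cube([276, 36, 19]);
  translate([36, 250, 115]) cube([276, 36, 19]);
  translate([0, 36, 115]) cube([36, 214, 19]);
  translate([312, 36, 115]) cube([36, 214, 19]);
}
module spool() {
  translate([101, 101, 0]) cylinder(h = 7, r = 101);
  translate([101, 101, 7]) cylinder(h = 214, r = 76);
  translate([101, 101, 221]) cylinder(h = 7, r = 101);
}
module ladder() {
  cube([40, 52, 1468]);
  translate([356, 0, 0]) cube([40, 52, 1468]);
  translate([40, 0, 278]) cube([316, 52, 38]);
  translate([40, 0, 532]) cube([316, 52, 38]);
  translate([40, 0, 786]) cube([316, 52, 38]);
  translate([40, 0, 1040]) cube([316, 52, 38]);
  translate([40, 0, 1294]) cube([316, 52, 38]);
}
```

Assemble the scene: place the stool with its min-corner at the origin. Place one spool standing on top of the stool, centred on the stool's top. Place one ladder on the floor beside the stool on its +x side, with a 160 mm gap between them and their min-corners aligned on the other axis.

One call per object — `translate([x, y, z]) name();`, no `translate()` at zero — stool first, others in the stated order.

stool();
translate([73, 42, 403]) spool();
translate([508, 0, 0]) ladder();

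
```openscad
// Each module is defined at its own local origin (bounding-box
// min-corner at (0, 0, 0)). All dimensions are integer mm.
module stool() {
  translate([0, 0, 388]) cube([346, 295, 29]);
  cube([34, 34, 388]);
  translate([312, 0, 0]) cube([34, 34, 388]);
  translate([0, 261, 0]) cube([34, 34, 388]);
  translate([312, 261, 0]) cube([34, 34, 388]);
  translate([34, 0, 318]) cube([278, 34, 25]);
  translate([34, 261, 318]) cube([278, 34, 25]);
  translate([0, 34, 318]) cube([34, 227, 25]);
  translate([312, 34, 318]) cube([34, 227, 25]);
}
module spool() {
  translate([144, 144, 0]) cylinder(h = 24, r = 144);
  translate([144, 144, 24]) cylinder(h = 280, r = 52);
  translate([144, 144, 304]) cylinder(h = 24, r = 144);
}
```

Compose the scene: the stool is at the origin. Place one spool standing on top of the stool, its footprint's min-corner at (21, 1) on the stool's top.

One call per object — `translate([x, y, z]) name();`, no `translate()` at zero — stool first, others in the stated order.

stool();
translate([21, 1, 417]) spool();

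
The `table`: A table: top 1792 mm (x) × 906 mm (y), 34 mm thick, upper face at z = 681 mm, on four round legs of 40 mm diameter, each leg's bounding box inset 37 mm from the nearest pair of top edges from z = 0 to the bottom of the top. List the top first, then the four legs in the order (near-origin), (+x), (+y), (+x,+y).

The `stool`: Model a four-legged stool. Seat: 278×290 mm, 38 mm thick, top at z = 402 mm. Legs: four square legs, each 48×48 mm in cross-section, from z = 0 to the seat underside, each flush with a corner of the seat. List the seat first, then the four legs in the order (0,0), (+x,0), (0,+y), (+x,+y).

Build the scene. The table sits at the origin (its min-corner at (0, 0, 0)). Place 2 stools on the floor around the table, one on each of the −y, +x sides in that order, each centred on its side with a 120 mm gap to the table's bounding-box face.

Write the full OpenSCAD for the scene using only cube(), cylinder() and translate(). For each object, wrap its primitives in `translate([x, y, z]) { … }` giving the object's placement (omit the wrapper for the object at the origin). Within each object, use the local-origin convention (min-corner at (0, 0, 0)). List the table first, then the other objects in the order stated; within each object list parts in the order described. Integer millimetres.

translate([0, 0, 647]) cube([1792, 906, 34]);
translate([57, 57, 0]) cylinder(h = 647, r = 20);
translate([1735, 57, 0]) cylinder(h = 647, r = 20);
translate([57, 849, 0]) cylinder(h = 647, r = 20);
translate([1735, 849, 0]) cylinder(h = 647, r = 20);
translate([757, -410, 0]) {
  translate([0, 0, 364]) cube([278, 290, 38]);
  cube([48, 48, 364]);
  translate([230, 0, 0]) cube([48, 48, 364]);
  translate([0, 242, 0]) cube([48, 48, 364]);
  translate([230, 242, 0]) cube([48, 48, 364]);
}
translate([1912, 308, 0]) {
  translate([0, 0, 364]) cube([278, 290, 38]);
  cube([48, 48, 364]);
  translate([230, 0, 0]) cube([48, 48, 364]);
  translate([0, 242, 0]) cube([48, 48, 364]);
  translate([230, 242, 0]) cube([48, 48, 364]);
}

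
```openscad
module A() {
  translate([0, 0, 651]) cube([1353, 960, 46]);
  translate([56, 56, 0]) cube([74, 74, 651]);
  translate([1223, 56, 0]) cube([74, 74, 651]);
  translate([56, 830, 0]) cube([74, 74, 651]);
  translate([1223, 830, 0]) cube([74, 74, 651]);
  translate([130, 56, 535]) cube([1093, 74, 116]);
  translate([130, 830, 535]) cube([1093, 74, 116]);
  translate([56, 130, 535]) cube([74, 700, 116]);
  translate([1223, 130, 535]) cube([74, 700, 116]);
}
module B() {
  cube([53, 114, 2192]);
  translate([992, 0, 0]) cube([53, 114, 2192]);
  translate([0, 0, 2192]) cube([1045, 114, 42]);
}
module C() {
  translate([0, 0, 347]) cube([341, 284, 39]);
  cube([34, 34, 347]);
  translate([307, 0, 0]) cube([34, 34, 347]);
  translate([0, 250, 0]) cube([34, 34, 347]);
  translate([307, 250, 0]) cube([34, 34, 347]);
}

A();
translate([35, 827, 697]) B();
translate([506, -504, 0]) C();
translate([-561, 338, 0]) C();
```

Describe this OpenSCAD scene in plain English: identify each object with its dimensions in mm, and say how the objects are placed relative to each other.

A is a rectangular dining table. The top is 1353×960×46 mm with its upper surface at z = 697 mm. It stands on four 74×74 mm square legs, each inset 56 mm from the nearest pair of top edges, running from the floor to the underside of the top. Four apron rails, 74 mm thick and 116 mm tall, run between adjacent legs with their top edges flush with the underside of the top and their outer faces flush with the legs' outer faces.

B is a door frame. The clear opening is 939 mm wide and 2192 mm high. Two 53 mm wide jambs, 114 mm deep, stand either side of the opening from the floor to the top of the opening. A 42 mm thick head sits across the top of both jambs, spanning the full outside width of the frame.

C is a simple wooden stool: a rectangular seat 341 mm (x) by 284 mm (y), 39 mm thick, top face at z = 386 mm, on four square legs, each 34×34 mm in cross-section. The legs rest on z = 0, each flush with a corner of the seat.

The door frame is on top of the table. Two stools sit around the table at the −y, −x sides.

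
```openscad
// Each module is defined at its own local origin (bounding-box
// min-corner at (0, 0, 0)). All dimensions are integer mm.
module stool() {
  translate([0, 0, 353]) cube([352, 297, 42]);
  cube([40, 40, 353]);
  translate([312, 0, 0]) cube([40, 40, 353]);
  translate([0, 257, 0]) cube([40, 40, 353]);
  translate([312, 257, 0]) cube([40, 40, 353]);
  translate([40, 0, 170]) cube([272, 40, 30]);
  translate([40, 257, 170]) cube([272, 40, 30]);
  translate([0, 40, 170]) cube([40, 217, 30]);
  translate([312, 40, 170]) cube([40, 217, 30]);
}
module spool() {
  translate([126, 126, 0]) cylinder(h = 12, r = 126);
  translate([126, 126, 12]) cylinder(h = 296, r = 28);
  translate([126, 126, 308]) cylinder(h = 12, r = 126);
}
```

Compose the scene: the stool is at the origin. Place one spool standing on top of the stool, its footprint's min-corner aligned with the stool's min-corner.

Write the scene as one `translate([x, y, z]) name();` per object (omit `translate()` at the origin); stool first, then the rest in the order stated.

stool();
translate([0, 0, 395]) spool();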